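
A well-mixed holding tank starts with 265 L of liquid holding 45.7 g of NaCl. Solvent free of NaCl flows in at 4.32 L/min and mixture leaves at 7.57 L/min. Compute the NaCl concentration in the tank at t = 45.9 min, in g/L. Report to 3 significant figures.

Let m(t) be the amount of NaCl. Volume: V(t) = V₀ + (Q_in − Q_out) t = 265 − 3.2500 t; V(45.9) = 115.83 L.
No NaCl enters, so dm/dt = −Q_out · (m/V).
Separate: dm/m = −Q_out dt/V(t) ⇒ ln(m/m₀) = −(Q_out/(Q_in−Q_out)) ln(V/V₀).
m = m₀ (V₀/V)^(Q_out/(Q_in−Q_out)) = 45.7 × (265/115.83)^(-2.3292) = 6.6480 g.
C = m/V = 6.6480/115.83 = 0.057397 g/L.

0.0574 g/L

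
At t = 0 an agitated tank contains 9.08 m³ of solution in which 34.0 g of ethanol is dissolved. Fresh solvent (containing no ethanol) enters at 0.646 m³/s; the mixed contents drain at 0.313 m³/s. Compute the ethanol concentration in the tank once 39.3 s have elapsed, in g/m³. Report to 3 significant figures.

0.663 g/m³

Total volume: dV/dt = Q_in − Q_out = 0.33300 m³/s, so V(t) = 9.08 + 0.33300 t and V(39.3) = 22.167 m³.
No ethanol enters, so dm/dt = −Q_out · (m/V).
Separate: dm/m = −Q_out dt/V(t) ⇒ ln(m/m₀) = −(Q_out/(Q_in−Q_out)) ln(V/V₀).
m = m₀ (V₀/V)^(Q_out/(Q_in−Q_out)) = 34.0 × (9.08/22.167)^(0.93994) = 14.694 g.
C = m/V = 14.694/22.167 = 0.66288 g/m³.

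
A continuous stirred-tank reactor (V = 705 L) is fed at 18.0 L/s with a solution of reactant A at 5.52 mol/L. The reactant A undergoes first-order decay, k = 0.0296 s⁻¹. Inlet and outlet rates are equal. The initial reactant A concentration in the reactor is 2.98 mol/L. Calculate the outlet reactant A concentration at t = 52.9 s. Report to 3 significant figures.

2.58 mol/L

V dC/dt = Q(C_in − C) − k V C.
dC/dt = (Q/V) C_in − (Q/V + k) C; effective rate a = Q/V + k = 0.025532 + 0.0296 = 0.055132 s⁻¹.
C_ss = Q C_in/(Q + kV) = 2.5563 mol/L; C(t) = C_ss + (C₀ − C_ss) e^(−a t).
C(52.9) = 2.5563 + (0.42366)·e^(−0.055132·52.9) = 2.5563 + (0.42366)·0.054124 = 2.5793 mol/L.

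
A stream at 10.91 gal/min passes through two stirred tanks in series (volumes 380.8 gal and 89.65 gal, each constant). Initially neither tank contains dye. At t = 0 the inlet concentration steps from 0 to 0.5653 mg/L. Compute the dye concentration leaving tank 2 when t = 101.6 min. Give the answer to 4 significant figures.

Time constants: τᵢ = Vᵢ/Q for each well-mixed tank.
τ₁ = 380.8/10.91 = 34.9038 min; τ₂ = 89.65/10.91 = 8.21723 min.
Solving the cascade with C₁(0)=C₂(0)=0 gives C₂(t) = C_in[1 − (τ₁ e^(−t/τ₁) − τ₂ e^(−t/τ₂))/(τ₁ − τ₂)].
At t = 101.6: e^(−t/τ₁) = 0.0544288, e^(−t/τ₂) = 4.26844e-06.
C₂ = 0.5653·[1 − (34.9038·0.0544288 − 8.21723·4.26844e-06)/(26.6865)] = 0.5653·0.928813 = 0.525058 mg/L.

0.5251 mg/L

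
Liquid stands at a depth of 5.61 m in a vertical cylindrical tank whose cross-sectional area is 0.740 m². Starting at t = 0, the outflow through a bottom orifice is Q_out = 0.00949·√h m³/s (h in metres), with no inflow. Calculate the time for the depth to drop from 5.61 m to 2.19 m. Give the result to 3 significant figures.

139 s

With no inflow, A dh/dt = −0.00949 √h.
Separate and integrate: 2(√h − √h₀) = −(0.00949/A) t.
t = 2A(√h₀ − √h)/0.00949 = 2·0.740·(√5.61 − √2.19)/0.00949
  = 1.4800 × (2.3685 − 1.4799) / 0.00949 = 138.59 s.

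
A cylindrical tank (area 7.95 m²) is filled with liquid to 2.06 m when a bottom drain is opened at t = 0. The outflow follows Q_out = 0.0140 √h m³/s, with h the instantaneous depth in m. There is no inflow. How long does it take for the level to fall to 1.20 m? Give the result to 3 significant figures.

386 s

With no inflow, A dh/dt = −0.0140 √h.
This is separable: 2 d(√h)/dt = −0.0140/A, so √h = √h₀ − (0.0140/(2A)) t.
t = 2A(√h₀ − √h)/0.0140 = 2·7.95·(√2.06 − √1.20)/0.0140
  = 15.900 × (1.4353 − 1.0954) / 0.0140 = 385.94 s.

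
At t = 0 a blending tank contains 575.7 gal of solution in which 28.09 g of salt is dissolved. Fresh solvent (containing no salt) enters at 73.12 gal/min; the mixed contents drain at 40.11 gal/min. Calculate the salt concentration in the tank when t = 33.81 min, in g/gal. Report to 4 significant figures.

0.004481 g/gal

Total volume: dV/dt = Q_in − Q_out = 33.0100 gal/min, so V(t) = 575.7 + 33.0100 t and V(33.81) = 1691.77 gal.
Solute balance: dm/dt = 0 − Q_out C = −Q_out m/V(t).
dm/m = −Q_out dt/(V₀ + 33.0100 t); integrating gives ln(m/m₀) = −(Q_out/(Q_in−Q_out)) ln(V/V₀).
m = m₀ (V₀/V)^(Q_out/(Q_in−Q_out)) = 28.09 × (575.7/1691.77)^(1.21509) = 7.58081 g.
C = m/V = 7.58081/1691.77 = 0.00448100 g/gal.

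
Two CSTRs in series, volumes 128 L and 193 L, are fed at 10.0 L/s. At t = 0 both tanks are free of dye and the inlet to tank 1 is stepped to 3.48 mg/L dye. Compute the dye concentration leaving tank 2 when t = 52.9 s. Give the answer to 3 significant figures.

Species balance on tank i: dCᵢ/dt = (Cᵢ₋₁ − Cᵢ)/τᵢ with τᵢ = Vᵢ/Q.
τ₁ = 128/10.0 = 12.800 s; τ₂ = 193/10.0 = 19.300 s.
Solving the cascade with C₁(0)=C₂(0)=0 gives C₂(t) = C_in[1 − (τ₁ e^(−t/τ₁) − τ₂ e^(−t/τ₂))/(τ₁ − τ₂)].
At t = 52.9: e^(−t/τ₁) = 0.016038, e^(−t/τ₂) = 0.064510.
C₂ = 3.48·[1 − (12.800·0.016038 − 19.300·0.064510)/(-6.5000)] = 3.48·0.84004 = 2.9233 mg/L.

2.92 mg/L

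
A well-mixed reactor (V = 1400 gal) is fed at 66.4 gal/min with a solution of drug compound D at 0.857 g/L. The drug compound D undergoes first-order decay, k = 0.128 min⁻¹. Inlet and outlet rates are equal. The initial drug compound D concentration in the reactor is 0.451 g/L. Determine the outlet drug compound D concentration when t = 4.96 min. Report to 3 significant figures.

Species balance: V dC/dt = Q C_in − Q C − k V C.
This is linear with rate a = Q/V + k = 0.17543 min⁻¹.
C_ss = Q C_in/(Q + kV) = 0.23170 g/L; C(t) = C_ss + (C₀ − C_ss) e^(−a t).
C(4.96) = 0.23170 + (0.21930)·e^(−0.17543·4.96) = 0.23170 + (0.21930)·0.41890 = 0.32356 g/L.

0.324 g/L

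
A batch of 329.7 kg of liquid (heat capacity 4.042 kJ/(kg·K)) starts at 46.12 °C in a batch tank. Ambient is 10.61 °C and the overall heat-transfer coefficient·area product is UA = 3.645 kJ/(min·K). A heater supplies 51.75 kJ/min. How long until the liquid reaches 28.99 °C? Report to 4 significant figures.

595.4 min

M c_p dT/dt = −UA(T − T_amb) + Q̇.
τ = M c_p/UA = 365.610 min; T_ss = T_amb + Q̇/UA = 10.61 + 51.75/3.645 = 24.8075 °C.
T(t) = T_ss + (T₀ − T_ss)e^(−t/τ); set T = 28.99:
t = −τ ln[(T − T_ss)/(T₀ − T_ss)] = −365.610 · ln(0.196245) = 595.355 min.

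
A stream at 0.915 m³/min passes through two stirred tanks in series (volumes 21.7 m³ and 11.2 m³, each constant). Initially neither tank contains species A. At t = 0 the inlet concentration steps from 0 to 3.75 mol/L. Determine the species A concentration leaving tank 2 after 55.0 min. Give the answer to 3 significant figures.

3.03 mol/L

Time constants: τᵢ = Vᵢ/Q for each well-mixed tank.
τ₁ = 21.7/0.915 = 23.716 min; τ₂ = 11.2/0.915 = 12.240 min.
Tank 1: C₁ = C_in(1 − e^(−t/τ₁)). Tank 2 (τ₁ ≠ τ₂): C₂ = C_in[1 − (τ₁ e^(−t/τ₁) − τ₂ e^(−t/τ₂))/(τ₁ − τ₂)].
At t = 55.0: e^(−t/τ₁) = 0.098360, e^(−t/τ₂) = 0.011184.
C₂ = 3.75·[1 − (23.716·0.098360 − 12.240·0.011184)/(11.475)] = 3.75·0.80865 = 3.0324 mol/L.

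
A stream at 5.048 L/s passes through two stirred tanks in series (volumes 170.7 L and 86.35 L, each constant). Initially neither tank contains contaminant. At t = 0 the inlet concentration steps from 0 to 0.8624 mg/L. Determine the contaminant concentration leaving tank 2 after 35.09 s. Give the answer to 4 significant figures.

Each tank obeys Vᵢ dCᵢ/dt = Q(Cᵢ₋₁ − Cᵢ), so τᵢ = Vᵢ/Q.
τ₁ = 170.7/5.048 = 33.8154 s; τ₂ = 86.35/5.048 = 17.1058 s.
Tank 1: C₁ = C_in(1 − e^(−t/τ₁)). Tank 2 (τ₁ ≠ τ₂): C₂ = C_in[1 − (τ₁ e^(−t/τ₁) − τ₂ e^(−t/τ₂))/(τ₁ − τ₂)].
At t = 35.09: e^(−t/τ₁) = 0.354271, e^(−t/τ₂) = 0.128561.
C₂ = 0.8624·[1 − (33.8154·0.354271 − 17.1058·0.128561)/(16.7096)] = 0.8624·0.414668 = 0.357609 mg/L.

0.3576 mg/L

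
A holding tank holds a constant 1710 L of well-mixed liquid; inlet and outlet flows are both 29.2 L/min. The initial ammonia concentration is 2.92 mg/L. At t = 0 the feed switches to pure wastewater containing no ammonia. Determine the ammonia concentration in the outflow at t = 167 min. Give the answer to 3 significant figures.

Mass balance on the solute (V constant): V dC/dt = Q(C_in − C).
Rewrite as dC/dt + C/τ = C_in/τ, τ = V/Q = 58.562 min.
C approaches C_in exponentially: C(t) = C_in + (C₀ − C_in) e^(−t/τ).
C(167) = 0 + (2.92 − 0)·e^(−167/58.562) = 0 + (2.9200)·0.057746 = 0.16862 mg/L.

0.169 mg/L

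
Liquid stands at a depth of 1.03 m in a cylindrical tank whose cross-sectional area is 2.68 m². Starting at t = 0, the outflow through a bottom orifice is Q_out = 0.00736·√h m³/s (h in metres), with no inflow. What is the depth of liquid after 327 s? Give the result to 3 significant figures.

0.320 m

A dh/dt = −Q_out = −0.00736 √h.
∫ h^(−1/2) dh = −(0.00736/A) ∫ dt, giving 2√h = 2√h₀ − (0.00736/A) t.
√h = √1.03 − 0.00736·327/(2·2.68) = 1.0149 − 0.44901 = 0.56587.
h = 0.56587² = 0.32021 m.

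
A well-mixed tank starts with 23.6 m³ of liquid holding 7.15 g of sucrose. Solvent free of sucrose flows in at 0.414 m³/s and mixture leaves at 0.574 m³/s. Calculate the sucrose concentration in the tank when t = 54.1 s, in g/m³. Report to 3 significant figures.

Let m(t) be the amount of sucrose. Volume: V(t) = V₀ + (Q_in − Q_out) t = 23.6 − 0.16000 t; V(54.1) = 14.944 m³.
Solute balance: dm/dt = 0 − Q_out C = −Q_out m/V(t).
dm/m = −Q_out dt/(V₀ − 0.16000 t); integrating gives ln(m/m₀) = −(Q_out/(Q_in−Q_out)) ln(V/V₀).
m = m₀ (V₀/V)^(Q_out/(Q_in−Q_out)) = 7.15 × (23.6/14.944)^(-3.5875) = 1.3880 g.
C = m/V = 1.3880/14.944 = 0.092879 g/m³.

0.0929 g/m³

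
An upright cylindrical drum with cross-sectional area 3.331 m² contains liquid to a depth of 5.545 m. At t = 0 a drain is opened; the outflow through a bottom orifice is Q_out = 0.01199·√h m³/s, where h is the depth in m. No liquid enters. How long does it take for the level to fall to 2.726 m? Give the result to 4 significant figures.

With no inflow, A dh/dt = −0.01199 √h.
∫ h^(−1/2) dh = −(0.01199/A) ∫ dt, giving 2√h = 2√h₀ − (0.01199/A) t.
t = 2A(√h₀ − √h)/0.01199 = 2·3.331·(√5.545 − √2.726)/0.01199
  = 6.66200 × (2.35478 − 1.65106) / 0.01199 = 391.009 s.

391.0 s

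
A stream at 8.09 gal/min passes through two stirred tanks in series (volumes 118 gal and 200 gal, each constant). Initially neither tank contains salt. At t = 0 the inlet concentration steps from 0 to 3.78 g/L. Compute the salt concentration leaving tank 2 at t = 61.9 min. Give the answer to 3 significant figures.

3.10 g/L

Species balance on tank i: dCᵢ/dt = (Cᵢ₋₁ − Cᵢ)/τᵢ with τᵢ = Vᵢ/Q.
τ₁ = 118/8.09 = 14.586 min; τ₂ = 200/8.09 = 24.722 min.
Tank 1: C₁ = C_in(1 − e^(−t/τ₁)). Tank 2 (τ₁ ≠ τ₂): C₂ = C_in[1 − (τ₁ e^(−t/τ₁) − τ₂ e^(−t/τ₂))/(τ₁ − τ₂)].
At t = 61.9: e^(−t/τ₁) = 0.014353, e^(−t/τ₂) = 0.081769.
C₂ = 3.78·[1 − (14.586·0.014353 − 24.722·0.081769)/(-10.136)] = 3.78·0.82122 = 3.1042 g/L.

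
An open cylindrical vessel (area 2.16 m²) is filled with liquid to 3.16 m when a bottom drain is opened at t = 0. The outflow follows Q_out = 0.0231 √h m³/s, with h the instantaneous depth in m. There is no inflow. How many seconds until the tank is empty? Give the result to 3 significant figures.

Accumulation of liquid (constant cross-section A): A dh/dt = −0.0231 √h.
This is separable: 2 d(√h)/dt = −0.0231/A, so √h = √h₀ − (0.0231/(2A)) t.
Tank is empty when √h = 0: t_empty = 2A√h₀/0.0231.
t_empty = 2·2.16·√3.16/0.0231 = 4.3200·1.7776/0.0231 = 332.44 s.

332 s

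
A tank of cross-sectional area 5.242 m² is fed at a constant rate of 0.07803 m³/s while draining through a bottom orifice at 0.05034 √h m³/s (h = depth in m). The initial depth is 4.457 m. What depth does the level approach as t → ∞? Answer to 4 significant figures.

2.403 m

Level balance: A dh/dt = 0.07803 − 0.05034 √h. Setting dh/dt = 0:
Q_in = 0.05034 √h_ss ⇒ √h_ss = 0.07803/0.05034 = 1.55006.
h_ss = 1.55006² = 2.40268 m. (Since h₀ = 4.457 m > h_ss, the level will fall toward this value.)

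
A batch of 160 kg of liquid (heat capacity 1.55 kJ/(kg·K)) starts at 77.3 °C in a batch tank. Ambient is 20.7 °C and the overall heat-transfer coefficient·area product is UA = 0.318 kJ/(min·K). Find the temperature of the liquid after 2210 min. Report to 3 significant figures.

24.0 °C

Lumped-capacitance energy balance: M c_p dT/dt = UA(T_amb − T).
dT/dt = (T_ss − T)/τ with T_ss = T_amb = 20.700 °C, τ = M c_p/UA = 160·1.55/0.318 = 779.87 min.
This is linear first-order; T(t) = T_ss + (T₀ − T_ss) e^(−t/τ).
T(2210) = 20.700 + (56.600)·0.058790 = 24.027 °C.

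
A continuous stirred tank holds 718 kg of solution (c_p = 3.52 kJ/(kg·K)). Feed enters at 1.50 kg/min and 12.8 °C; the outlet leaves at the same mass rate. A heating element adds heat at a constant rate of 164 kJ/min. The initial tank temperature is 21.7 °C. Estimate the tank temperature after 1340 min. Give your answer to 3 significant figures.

42.5 °C

Energy balance: M c_p dT/dt = ṁ c_p (T_in − T) + 164.
τ = M/ṁ = 478.67 min; T_ss = T_in + Q̇/(ṁ c_p) = 12.8 + 164/(1.50·3.52) = 43.861 °C.
T approaches T_ss exponentially: T(t) = T_ss + (T₀ − T_ss) e^(−t/τ).
T(1340) = 43.861 + (-22.161)·e^(−1340/478.67) = 43.861 + (-22.161)·0.060844 = 42.512 °C.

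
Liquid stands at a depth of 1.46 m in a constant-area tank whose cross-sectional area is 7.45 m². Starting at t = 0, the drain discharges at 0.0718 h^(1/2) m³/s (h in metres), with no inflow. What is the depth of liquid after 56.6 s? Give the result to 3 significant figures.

0.875 m

A dh/dt = −Q_out = −0.0718 √h.
∫ h^(−1/2) dh = −(0.0718/A) ∫ dt, giving 2√h = 2√h₀ − (0.0718/A) t.
√h = √1.46 − 0.0718·56.6/(2·7.45) = 1.2083 − 0.27274 = 0.93556.
h = 0.93556² = 0.87527 m.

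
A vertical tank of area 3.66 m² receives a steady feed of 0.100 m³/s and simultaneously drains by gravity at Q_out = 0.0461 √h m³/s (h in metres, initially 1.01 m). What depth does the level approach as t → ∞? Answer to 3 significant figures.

4.71 m

A dh/dt = Q_in − 0.0461 √h. Steady state requires inflow = outflow:
Q_in = 0.0461 √h_ss ⇒ √h_ss = 0.100/0.0461 = 2.1692.
h_ss = 2.1692² = 4.7054 m. (Since h₀ = 1.01 m < h_ss, the level will rise toward this value.)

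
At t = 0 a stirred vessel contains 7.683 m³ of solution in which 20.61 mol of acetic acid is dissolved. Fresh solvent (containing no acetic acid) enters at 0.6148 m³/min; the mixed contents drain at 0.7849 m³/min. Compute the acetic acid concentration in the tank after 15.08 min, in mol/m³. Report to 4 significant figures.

Total volume: dV/dt = Q_in − Q_out = -0.170100 m³/min, so V(t) = 7.683 − 0.170100 t and V(15.08) = 5.11789 m³.
Solute balance: dm/dt = 0 − Q_out C = −Q_out m/V(t).
Separate: dm/m = −Q_out dt/V(t) ⇒ ln(m/m₀) = −(Q_out/(Q_in−Q_out)) ln(V/V₀).
m = m₀ (V₀/V)^(Q_out/(Q_in−Q_out)) = 20.61 × (7.683/5.11789)^(-4.61434) = 3.16173 mol.
C = m/V = 3.16173/5.11789 = 0.617779 mol/m³.

0.6178 mol/m³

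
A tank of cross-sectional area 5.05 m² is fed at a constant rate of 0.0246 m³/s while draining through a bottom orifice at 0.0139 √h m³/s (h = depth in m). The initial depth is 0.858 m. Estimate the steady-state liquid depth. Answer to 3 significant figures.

3.13 m

Level balance: A dh/dt = 0.0246 − 0.0139 √h. Setting dh/dt = 0:
Q_in = 0.0139 √h_ss ⇒ √h_ss = 0.0246/0.0139 = 1.7698.
h_ss = 1.7698² = 3.1321 m. (Since h₀ = 0.858 m < h_ss, the level will rise toward this value.)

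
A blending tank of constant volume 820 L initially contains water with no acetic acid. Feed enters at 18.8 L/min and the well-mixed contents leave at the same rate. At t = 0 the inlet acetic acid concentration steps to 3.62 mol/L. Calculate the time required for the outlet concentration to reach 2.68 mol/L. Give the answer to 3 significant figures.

Transient balance on the dissolved component: V dC/dt = Q(C_in − C), so τ = V/Q = 43.617 min.
C(t) = C_in + (C₀ − C_in) e^(−t/τ). Set C = 2.68 and solve for t:
e^(−t/τ) = (C − C_in)/(C₀ − C_in) = (2.68 − 3.62)/(0 − 3.62) = 0.25967
t = −τ ln(…) = 43.617 × 1.3483 = 58.811 min.

58.8 min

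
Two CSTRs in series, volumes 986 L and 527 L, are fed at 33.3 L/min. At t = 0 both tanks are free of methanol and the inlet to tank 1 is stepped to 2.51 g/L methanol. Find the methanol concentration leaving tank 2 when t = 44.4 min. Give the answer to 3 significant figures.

1.48 g/L

Species balance on tank i: dCᵢ/dt = (Cᵢ₋₁ − Cᵢ)/τᵢ with τᵢ = Vᵢ/Q.
τ₁ = 986/33.3 = 29.610 min; τ₂ = 527/33.3 = 15.826 min.
Solving the cascade with C₁(0)=C₂(0)=0 gives C₂(t) = C_in[1 − (τ₁ e^(−t/τ₁) − τ₂ e^(−t/τ₂))/(τ₁ − τ₂)].
At t = 44.4: e^(−t/τ₁) = 0.22324, e^(−t/τ₂) = 0.060474.
C₂ = 2.51·[1 − (29.610·0.22324 − 15.826·0.060474)/(13.784)] = 2.51·0.58988 = 1.4806 g/L.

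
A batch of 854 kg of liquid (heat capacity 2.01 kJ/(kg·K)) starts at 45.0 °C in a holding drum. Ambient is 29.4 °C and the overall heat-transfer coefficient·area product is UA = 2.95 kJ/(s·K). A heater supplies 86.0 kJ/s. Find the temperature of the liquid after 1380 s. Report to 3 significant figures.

M c_p dT/dt = −UA(T − T_amb) + Q̇.
dT/dt = (T_ss − T)/τ with T_ss = T_amb + Q̇/UA = 29.4 + 86.0/2.95 = 58.553 °C, τ = M c_p/UA = 854·2.01/2.95 = 581.88 s.
This is linear first-order; T(t) = T_ss + (T₀ − T_ss) e^(−t/τ).
T(1380) = 58.553 + (-13.553)·0.093328 = 57.288 °C.

57.3 °C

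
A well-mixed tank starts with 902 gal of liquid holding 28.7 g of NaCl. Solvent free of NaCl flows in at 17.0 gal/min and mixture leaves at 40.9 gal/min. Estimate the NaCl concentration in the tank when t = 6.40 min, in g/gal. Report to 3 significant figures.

Total volume: dV/dt = Q_in − Q_out = -23.900 gal/min, so V(t) = 902 − 23.900 t and V(6.40) = 749.04 gal.
No NaCl enters, so dm/dt = −Q_out · (m/V).
Separate: dm/m = −Q_out dt/V(t) ⇒ ln(m/m₀) = −(Q_out/(Q_in−Q_out)) ln(V/V₀).
m = m₀ (V₀/V)^(Q_out/(Q_in−Q_out)) = 28.7 × (902/749.04)^(-1.7113) = 20.882 g.
C = m/V = 20.882/749.04 = 0.027879 g/gal.

0.0279 g/gal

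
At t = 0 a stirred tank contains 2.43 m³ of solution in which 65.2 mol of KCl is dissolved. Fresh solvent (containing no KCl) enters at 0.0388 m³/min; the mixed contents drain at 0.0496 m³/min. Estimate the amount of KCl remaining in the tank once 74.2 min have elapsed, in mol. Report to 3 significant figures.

Let m(t) be the amount of KCl. Volume: V(t) = V₀ + (Q_in − Q_out) t = 2.43 − 0.010800 t; V(74.2) = 1.6286 m³.
No KCl enters, so dm/dt = −Q_out · (m/V).
dm/m = −Q_out dt/(V₀ − 0.010800 t); integrating gives ln(m/m₀) = −(Q_out/(Q_in−Q_out)) ln(V/V₀).
m = m₀ (V₀/V)^(Q_out/(Q_in−Q_out)) = 65.2 × (2.43/1.6286)^(-4.5926) = 10.379 mol.

10.4 mol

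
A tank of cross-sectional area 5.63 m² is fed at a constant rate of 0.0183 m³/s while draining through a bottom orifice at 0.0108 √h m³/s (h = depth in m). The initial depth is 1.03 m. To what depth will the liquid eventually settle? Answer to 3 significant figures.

2.87 m

Volume balance on the tank: A dh/dt = Q_in − 0.0108 √h. At steady state dh/dt = 0:
Q_in = 0.0108 √h_ss ⇒ √h_ss = 0.0183/0.0108 = 1.6944.
h_ss = 1.6944² = 2.8711 m. (Since h₀ = 1.03 m < h_ss, the level will rise toward this value.)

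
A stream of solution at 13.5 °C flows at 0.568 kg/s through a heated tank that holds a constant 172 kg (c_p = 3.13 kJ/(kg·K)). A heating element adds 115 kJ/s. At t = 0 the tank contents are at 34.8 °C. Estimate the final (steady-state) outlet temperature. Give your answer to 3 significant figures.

78.2 °C

M c_p dT/dt = ṁ c_p (T_in − T) + Q̇.
At steady state dT/dt = 0 ⇒ T_ss = T_in + Q̇/(ṁ c_p) = 13.5 + 115/(0.568·3.13) = 78.185 °C.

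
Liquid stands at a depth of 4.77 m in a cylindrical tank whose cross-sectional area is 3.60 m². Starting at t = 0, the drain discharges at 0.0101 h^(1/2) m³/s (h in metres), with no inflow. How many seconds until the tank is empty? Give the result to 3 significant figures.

1560 s

A dh/dt = −Q_out = −0.0101 √h.
Separate and integrate: 2(√h − √h₀) = −(0.0101/A) t.
Tank is empty when √h = 0: t_empty = 2A√h₀/0.0101.
t_empty = 2·3.60·√4.77/0.0101 = 7.2000·2.1840/0.0101 = 1556.9 s.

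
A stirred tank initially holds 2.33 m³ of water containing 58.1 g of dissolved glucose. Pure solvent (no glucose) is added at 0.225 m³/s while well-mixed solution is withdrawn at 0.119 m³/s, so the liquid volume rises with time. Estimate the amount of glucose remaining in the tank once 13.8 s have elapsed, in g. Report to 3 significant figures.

33.6 g

Total volume: dV/dt = Q_in − Q_out = 0.10600 m³/s, so V(t) = 2.33 + 0.10600 t and V(13.8) = 3.7928 m³.
Solute balance: dm/dt = 0 − Q_out C = −Q_out m/V(t).
Separate: dm/m = −Q_out dt/V(t) ⇒ ln(m/m₀) = −(Q_out/(Q_in−Q_out)) ln(V/V₀).
m = m₀ (V₀/V)^(Q_out/(Q_in−Q_out)) = 58.1 × (2.33/3.7928)^(1.1226) = 33.622 g.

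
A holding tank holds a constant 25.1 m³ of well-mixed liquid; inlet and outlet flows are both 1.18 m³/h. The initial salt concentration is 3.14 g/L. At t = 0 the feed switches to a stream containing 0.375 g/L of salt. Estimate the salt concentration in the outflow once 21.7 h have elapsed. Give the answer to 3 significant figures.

1.37 g/L

Unsteady species balance (constant V, well mixed): V dC/dt = Q(C_in − C).
Time constant τ = V/Q = 25.1/1.18 = 21.271 h.
Integrating: C(t) = C_in + (C₀ − C_in) e^(−t/τ).
C(21.7) = 0.375 + (3.14 − 0.375)·e^(−21.7/21.271) = 0.375 + (2.7650)·0.36054 = 1.3719 g/L.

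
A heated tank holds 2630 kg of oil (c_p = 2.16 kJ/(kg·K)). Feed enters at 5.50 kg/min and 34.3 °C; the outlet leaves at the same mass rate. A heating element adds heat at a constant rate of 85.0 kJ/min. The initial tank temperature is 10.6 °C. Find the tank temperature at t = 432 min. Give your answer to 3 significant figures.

Energy balance: M c_p dT/dt = ṁ c_p (T_in − T) + 85.0.
τ = M/ṁ = 478.18 min; T_ss = T_in + Q̇/(ṁ c_p) = 34.3 + 85.0/(5.50·2.16) = 41.455 °C.
This is linear first-order; T(t) = T_ss + (T₀ − T_ss) e^(−t/τ).
T(432) = 41.455 + (-30.855)·e^(−432/478.18) = 41.455 + (-30.855)·0.40518 = 28.953 °C.

29.0 °C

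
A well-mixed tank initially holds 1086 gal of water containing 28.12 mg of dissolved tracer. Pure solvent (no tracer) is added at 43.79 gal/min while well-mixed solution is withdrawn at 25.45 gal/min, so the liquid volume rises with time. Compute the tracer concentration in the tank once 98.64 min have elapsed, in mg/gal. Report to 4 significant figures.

Total volume: dV/dt = Q_in − Q_out = 18.3400 gal/min, so V(t) = 1086 + 18.3400 t and V(98.64) = 2895.06 gal.
Solute balance: dm/dt = 0 − Q_out C = −Q_out m/V(t).
Separate: dm/m = −Q_out dt/V(t) ⇒ ln(m/m₀) = −(Q_out/(Q_in−Q_out)) ln(V/V₀).
m = m₀ (V₀/V)^(Q_out/(Q_in−Q_out)) = 28.12 × (1086/2895.06)^(1.38768) = 7.21281 mg.
C = m/V = 7.21281/2895.06 = 0.00249142 mg/gal.

0.002491 mg/gal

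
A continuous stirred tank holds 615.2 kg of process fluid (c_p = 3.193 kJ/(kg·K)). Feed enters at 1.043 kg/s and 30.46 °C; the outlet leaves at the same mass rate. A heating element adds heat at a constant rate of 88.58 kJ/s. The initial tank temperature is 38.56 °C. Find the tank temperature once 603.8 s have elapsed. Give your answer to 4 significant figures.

M c_p dT/dt = ṁ c_p (T_in − T) + Q̇.
Rearrange: dT/dt = (T_ss − T)/τ with τ = M/ṁ = 589.837 s and T_ss = T_in + Q̇/(ṁ c_p) = 57.0582 °C.
This is linear first-order; T(t) = T_ss + (T₀ − T_ss) e^(−t/τ).
T(603.8) = 57.0582 + (-18.4982)·e^(−603.8/589.837) = 57.0582 + (-18.4982)·0.359273 = 50.4123 °C.

50.41 °C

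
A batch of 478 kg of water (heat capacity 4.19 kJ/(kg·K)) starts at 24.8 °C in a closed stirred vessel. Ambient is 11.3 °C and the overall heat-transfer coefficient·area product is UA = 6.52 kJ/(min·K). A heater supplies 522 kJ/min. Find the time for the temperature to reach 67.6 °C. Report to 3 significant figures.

Energy balance: M c_p dT/dt = −UA(T − T_amb) + Q̇.
τ = M c_p/UA = 307.18 min; T_ss = T_amb + Q̇/UA = 11.3 + 522/6.52 = 91.361 °C.
T(t) = T_ss + (T₀ − T_ss)e^(−t/τ); set T = 67.6:
t = −τ ln[(T − T_ss)/(T₀ − T_ss)] = −307.18 · ln(0.35698) = 316.42 min.

316 min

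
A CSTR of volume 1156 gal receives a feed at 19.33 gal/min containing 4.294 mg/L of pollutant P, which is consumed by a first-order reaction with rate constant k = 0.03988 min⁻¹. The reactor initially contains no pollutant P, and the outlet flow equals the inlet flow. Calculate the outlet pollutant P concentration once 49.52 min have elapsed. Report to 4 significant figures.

1.192 mg/L

Accumulation = in − out − consumed: V dC/dt = Q C_in − Q C − k V C.
dC/dt = (Q/V) C_in − (Q/V + k) C; effective rate a = Q/V + k = 0.0167215 + 0.03988 = 0.0566015 min⁻¹.
C_ss = Q C_in/(Q + kV) = 1.26855 mg/L; C(t) = C_ss + (C₀ − C_ss) e^(−a t).
C(49.52) = 1.26855 + (-1.26855)·e^(−0.0566015·49.52) = 1.26855 + (-1.26855)·0.0606337 = 1.19164 mg/L.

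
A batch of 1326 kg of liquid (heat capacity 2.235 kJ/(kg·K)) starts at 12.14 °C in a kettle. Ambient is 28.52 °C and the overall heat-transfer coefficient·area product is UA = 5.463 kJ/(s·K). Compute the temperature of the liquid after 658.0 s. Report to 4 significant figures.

M c_p dT/dt = −UA(T − T_amb).
dT/dt = (T_ss − T)/τ with T_ss = T_amb = 28.5200 °C, τ = M c_p/UA = 1326·2.235/5.463 = 542.488 s.
Solution: T(t) = T_ss + (T₀ − T_ss) e^(−t/τ).
T(658.0) = 28.5200 + (-16.3800)·0.297325 = 23.6498 °C.

23.65 °C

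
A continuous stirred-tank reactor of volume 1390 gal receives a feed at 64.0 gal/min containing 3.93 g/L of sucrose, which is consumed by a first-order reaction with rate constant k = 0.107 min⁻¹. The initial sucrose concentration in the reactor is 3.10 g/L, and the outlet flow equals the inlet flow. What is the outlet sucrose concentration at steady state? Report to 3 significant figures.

Accumulation = in − out − consumed: V dC/dt = Q C_in − Q C − k V C.
At steady state: 0 = Q C_in − (Q + kV) C_ss, so C_ss = Q C_in/(Q + kV).
C_ss = 64.0·3.93/(64.0 + 0.107·1390) = 251.52/212.73 = 1.1823 g/L.

1.18 g/L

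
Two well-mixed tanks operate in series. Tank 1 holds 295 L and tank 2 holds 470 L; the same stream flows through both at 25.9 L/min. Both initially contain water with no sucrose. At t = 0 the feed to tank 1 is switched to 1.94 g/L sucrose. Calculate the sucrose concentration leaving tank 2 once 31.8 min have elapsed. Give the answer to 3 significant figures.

1.24 g/L

Each tank obeys Vᵢ dCᵢ/dt = Q(Cᵢ₋₁ − Cᵢ), so τᵢ = Vᵢ/Q.
τ₁ = 295/25.9 = 11.390 min; τ₂ = 470/25.9 = 18.147 min.
Tank 1: C₁ = C_in(1 − e^(−t/τ₁)). Tank 2 (τ₁ ≠ τ₂): C₂ = C_in[1 − (τ₁ e^(−t/τ₁) − τ₂ e^(−t/τ₂))/(τ₁ − τ₂)].
At t = 31.8: e^(−t/τ₁) = 0.061303, e^(−t/τ₂) = 0.17336.
C₂ = 1.94·[1 − (11.390·0.061303 − 18.147·0.17336)/(-6.7568)] = 1.94·0.63774 = 1.2372 g/L.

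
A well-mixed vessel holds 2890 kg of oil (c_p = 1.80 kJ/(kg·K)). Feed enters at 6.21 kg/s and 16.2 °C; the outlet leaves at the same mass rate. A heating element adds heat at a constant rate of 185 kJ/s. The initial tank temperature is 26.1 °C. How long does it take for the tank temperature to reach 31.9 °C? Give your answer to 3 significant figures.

957 s

Energy balance: M c_p dT/dt = ṁ c_p (T_in − T) + 185.
τ = M/ṁ = 465.38 s; T_ss = T_in + Q̇/(ṁ c_p) = 32.750 °C.
T(t) = T_ss + (T₀ − T_ss) e^(−t/τ). Set T = 31.9:
e^(−t/τ) = (31.9 − 32.750)/(26.1 − 32.750) = 0.12787
t = −465.38 · ln(0.12787) = 957.17 s.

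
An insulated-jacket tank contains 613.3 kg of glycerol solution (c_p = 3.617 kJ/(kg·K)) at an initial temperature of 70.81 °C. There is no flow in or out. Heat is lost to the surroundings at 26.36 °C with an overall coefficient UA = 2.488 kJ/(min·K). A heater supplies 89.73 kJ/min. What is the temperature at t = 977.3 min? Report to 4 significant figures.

65.23 °C

Lumped-capacitance energy balance: M c_p dT/dt = UA(T_amb − T) + Q̇.
dT/dt = (T_ss − T)/τ with T_ss = T_amb + Q̇/UA = 26.36 + 89.73/2.488 = 62.4251 °C, τ = M c_p/UA = 613.3·3.617/2.488 = 891.602 min.
This is linear first-order; T(t) = T_ss + (T₀ − T_ss) e^(−t/τ).
T(977.3) = 62.4251 + (8.38489)·0.334166 = 65.2271 °C.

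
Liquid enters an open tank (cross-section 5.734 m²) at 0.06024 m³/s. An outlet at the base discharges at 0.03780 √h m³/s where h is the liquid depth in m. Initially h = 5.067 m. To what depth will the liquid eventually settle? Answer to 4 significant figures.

Mass balance (ρ constant): A dh/dt = Q_in − 0.03780 √h. At steady state dh/dt = 0:
Q_in = 0.03780 √h_ss ⇒ √h_ss = 0.06024/0.03780 = 1.59365.
h_ss = 1.59365² = 2.53972 m. (Since h₀ = 5.067 m > h_ss, the level will fall toward this value.)

2.540 m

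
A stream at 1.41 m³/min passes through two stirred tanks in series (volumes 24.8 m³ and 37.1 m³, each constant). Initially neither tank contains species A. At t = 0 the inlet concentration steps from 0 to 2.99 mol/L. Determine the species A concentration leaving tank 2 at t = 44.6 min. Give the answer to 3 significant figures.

Time constants: τᵢ = Vᵢ/Q for each well-mixed tank.
τ₁ = 24.8/1.41 = 17.589 min; τ₂ = 37.1/1.41 = 26.312 min.
Tank 1: C₁ = C_in(1 − e^(−t/τ₁)). Tank 2 (τ₁ ≠ τ₂): C₂ = C_in[1 − (τ₁ e^(−t/τ₁) − τ₂ e^(−t/τ₂))/(τ₁ − τ₂)].
At t = 44.6: e^(−t/τ₁) = 0.079204, e^(−t/τ₂) = 0.18359.
C₂ = 2.99·[1 − (17.589·0.079204 − 26.312·0.18359)/(-8.7234)] = 2.99·0.60594 = 1.8117 mol/L.

1.81 mol/L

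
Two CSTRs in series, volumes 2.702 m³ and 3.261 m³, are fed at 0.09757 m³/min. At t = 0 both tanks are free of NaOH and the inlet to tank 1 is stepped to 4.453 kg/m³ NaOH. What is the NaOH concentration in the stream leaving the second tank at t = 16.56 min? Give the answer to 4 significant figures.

0.4622 kg/m³

Each tank obeys Vᵢ dCᵢ/dt = Q(Cᵢ₋₁ − Cᵢ), so τᵢ = Vᵢ/Q.
τ₁ = 2.702/0.09757 = 27.6929 min; τ₂ = 3.261/0.09757 = 33.4222 min.
Tank 1: C₁ = C_in(1 − e^(−t/τ₁)). Tank 2 (τ₁ ≠ τ₂): C₂ = C_in[1 − (τ₁ e^(−t/τ₁) − τ₂ e^(−t/τ₂))/(τ₁ − τ₂)].
At t = 16.56: e^(−t/τ₁) = 0.549918, e^(−t/τ₂) = 0.609279.
C₂ = 4.453·[1 − (27.6929·0.549918 − 33.4222·0.609279)/(-5.72922)] = 4.453·0.103793 = 0.462192 kg/m³.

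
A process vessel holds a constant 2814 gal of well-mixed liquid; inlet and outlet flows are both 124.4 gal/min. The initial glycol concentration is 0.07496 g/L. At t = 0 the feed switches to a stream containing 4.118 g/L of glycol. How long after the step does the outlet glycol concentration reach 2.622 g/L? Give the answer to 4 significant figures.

Species balance: V dC/dt = Q(C_in − C) ⇒ τ = V/Q = 22.6206 min.
C(t) = C_in + (C₀ − C_in) e^(−t/τ). Set C = 2.622 and solve for t:
e^(−t/τ) = (C − C_in)/(C₀ − C_in) = (2.622 − 4.118)/(0.07496 − 4.118) = 0.370019
t = −τ ln(…) = 22.6206 × 0.994202 = 22.4894 min.

22.49 min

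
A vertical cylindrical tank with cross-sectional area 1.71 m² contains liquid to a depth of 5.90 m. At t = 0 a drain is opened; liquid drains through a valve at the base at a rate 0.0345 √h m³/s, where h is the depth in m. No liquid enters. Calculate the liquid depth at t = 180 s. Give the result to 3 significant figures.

0.376 m

A dh/dt = −Q_out = −0.0345 √h.
This is separable: 2 d(√h)/dt = −0.0345/A, so √h = √h₀ − (0.0345/(2A)) t.
√h = √5.90 − 0.0345·180/(2·1.71) = 2.4290 − 1.8158 = 0.61320.
h = 0.61320² = 0.37602 m.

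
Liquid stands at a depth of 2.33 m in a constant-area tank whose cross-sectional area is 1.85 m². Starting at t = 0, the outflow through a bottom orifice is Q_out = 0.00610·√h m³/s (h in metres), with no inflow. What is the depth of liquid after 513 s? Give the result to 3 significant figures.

0.463 m

With no inflow, A dh/dt = −0.00610 √h.
∫ h^(−1/2) dh = −(0.00610/A) ∫ dt, giving 2√h = 2√h₀ − (0.00610/A) t.
√h = √2.33 − 0.00610·513/(2·1.85) = 1.5264 − 0.84576 = 0.68068.
h = 0.68068² = 0.46332 m.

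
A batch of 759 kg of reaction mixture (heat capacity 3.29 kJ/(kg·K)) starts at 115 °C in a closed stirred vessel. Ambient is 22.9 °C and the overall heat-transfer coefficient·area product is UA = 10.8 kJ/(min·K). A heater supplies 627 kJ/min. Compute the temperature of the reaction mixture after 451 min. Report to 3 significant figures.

85.8 °C

Lumped-capacitance energy balance: M c_p dT/dt = UA(T_amb − T) + Q̇.
dT/dt = (T_ss − T)/τ with T_ss = T_amb + Q̇/UA = 22.9 + 627/10.8 = 80.956 °C, τ = M c_p/UA = 759·3.29/10.8 = 231.21 min.
Solution: T(t) = T_ss + (T₀ − T_ss) e^(−t/τ).
T(451) = 80.956 + (34.044)·0.14219 = 85.796 °C.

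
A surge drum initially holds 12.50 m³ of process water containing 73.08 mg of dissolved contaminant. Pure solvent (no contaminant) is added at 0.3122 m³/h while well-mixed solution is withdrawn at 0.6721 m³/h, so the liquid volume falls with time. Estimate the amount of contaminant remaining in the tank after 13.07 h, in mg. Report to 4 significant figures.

Total volume: dV/dt = Q_in − Q_out = -0.359900 m³/h, so V(t) = 12.50 − 0.359900 t and V(13.07) = 7.79611 m³.
Solute balance: dm/dt = 0 − Q_out C = −Q_out m/V(t).
dm/m = −Q_out dt/(V₀ − 0.359900 t); integrating gives ln(m/m₀) = −(Q_out/(Q_in−Q_out)) ln(V/V₀).
m = m₀ (V₀/V)^(Q_out/(Q_in−Q_out)) = 73.08 × (12.50/7.79611)^(-1.86746) = 30.2628 mg.

30.26 mg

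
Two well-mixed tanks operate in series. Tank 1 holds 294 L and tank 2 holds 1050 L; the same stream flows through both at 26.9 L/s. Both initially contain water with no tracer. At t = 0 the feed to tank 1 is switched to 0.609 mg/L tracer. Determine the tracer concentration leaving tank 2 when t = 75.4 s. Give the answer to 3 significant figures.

Each tank obeys Vᵢ dCᵢ/dt = Q(Cᵢ₋₁ − Cᵢ), so τᵢ = Vᵢ/Q.
τ₁ = 294/26.9 = 10.929 s; τ₂ = 1050/26.9 = 39.033 s.
Tank 1: C₁ = C_in(1 − e^(−t/τ₁)). Tank 2 (τ₁ ≠ τ₂): C₂ = C_in[1 − (τ₁ e^(−t/τ₁) − τ₂ e^(−t/τ₂))/(τ₁ − τ₂)].
At t = 75.4: e^(−t/τ₁) = 0.0010090, e^(−t/τ₂) = 0.14491.
C₂ = 0.609·[1 − (10.929·0.0010090 − 39.033·0.14491)/(-28.104)] = 0.609·0.79914 = 0.48667 mg/L.

0.487 mg/L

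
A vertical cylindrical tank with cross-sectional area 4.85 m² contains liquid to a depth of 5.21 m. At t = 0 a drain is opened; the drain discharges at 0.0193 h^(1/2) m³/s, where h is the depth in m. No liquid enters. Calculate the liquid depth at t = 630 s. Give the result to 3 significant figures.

1.06 m

With no inflow, A dh/dt = −0.0193 √h.
∫ h^(−1/2) dh = −(0.0193/A) ∫ dt, giving 2√h = 2√h₀ − (0.0193/A) t.
√h = √5.21 − 0.0193·630/(2·4.85) = 2.2825 − 1.2535 = 1.0290.
h = 1.0290² = 1.0589 m.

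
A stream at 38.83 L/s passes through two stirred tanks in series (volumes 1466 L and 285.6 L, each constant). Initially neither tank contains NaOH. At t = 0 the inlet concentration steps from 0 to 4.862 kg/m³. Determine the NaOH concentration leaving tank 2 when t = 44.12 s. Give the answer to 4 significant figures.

Species balance on tank i: dCᵢ/dt = (Cᵢ₋₁ − Cᵢ)/τᵢ with τᵢ = Vᵢ/Q.
τ₁ = 1466/38.83 = 37.7543 s; τ₂ = 285.6/38.83 = 7.35514 s.
Tank 1: C₁ = C_in(1 − e^(−t/τ₁)). Tank 2 (τ₁ ≠ τ₂): C₂ = C_in[1 − (τ₁ e^(−t/τ₁) − τ₂ e^(−t/τ₂))/(τ₁ − τ₂)].
At t = 44.12: e^(−t/τ₁) = 0.310799, e^(−t/τ₂) = 0.00248240.
C₂ = 4.862·[1 − (37.7543·0.310799 − 7.35514·0.00248240)/(30.3992)] = 4.862·0.614603 = 2.98820 kg/m³.

2.988 kg/m³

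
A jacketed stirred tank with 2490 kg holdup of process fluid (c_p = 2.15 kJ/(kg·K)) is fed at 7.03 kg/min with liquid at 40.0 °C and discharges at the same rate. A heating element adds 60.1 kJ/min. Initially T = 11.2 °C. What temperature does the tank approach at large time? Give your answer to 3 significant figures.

44.0 °C

M c_p dT/dt = ṁ c_p (T_in − T) + Q̇.
At steady state dT/dt = 0 ⇒ T_ss = T_in + Q̇/(ṁ c_p) = 40.0 + 60.1/(7.03·2.15) = 43.976 °C.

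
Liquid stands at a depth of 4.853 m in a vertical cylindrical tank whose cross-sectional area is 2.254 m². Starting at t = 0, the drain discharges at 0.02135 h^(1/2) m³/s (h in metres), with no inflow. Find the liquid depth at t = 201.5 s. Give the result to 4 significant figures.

1.559 m

With no inflow, A dh/dt = −0.02135 √h.
Separate and integrate: 2(√h − √h₀) = −(0.02135/A) t.
√h = √4.853 − 0.02135·201.5/(2·2.254) = 2.20295 − 0.954309 = 1.24864.
h = 1.24864² = 1.55911 m.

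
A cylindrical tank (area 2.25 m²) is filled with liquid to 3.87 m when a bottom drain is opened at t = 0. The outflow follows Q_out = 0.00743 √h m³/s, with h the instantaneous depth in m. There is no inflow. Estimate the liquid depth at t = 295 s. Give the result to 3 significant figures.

With no inflow, A dh/dt = −0.00743 √h.
This is separable: 2 d(√h)/dt = −0.00743/A, so √h = √h₀ − (0.00743/(2A)) t.
√h = √3.87 − 0.00743·295/(2·2.25) = 1.9672 − 0.48708 = 1.4802.
h = 1.4802² = 2.1909 m.

2.19 m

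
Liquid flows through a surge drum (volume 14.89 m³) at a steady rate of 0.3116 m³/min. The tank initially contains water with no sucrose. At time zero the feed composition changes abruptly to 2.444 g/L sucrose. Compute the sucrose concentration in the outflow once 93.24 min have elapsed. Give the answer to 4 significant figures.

2.097 g/L

Mass balance on the solute (V constant): V dC/dt = Q(C_in − C).
So dC/dt = (C_in − C)/τ with τ = V/Q = 14.89/0.3116 = 47.7856 min.
Solution: C(t) = C_in + (C₀ − C_in) e^(−t/τ).
C(93.24) = 2.444 + (0 − 2.444)·e^(−93.24/47.7856) = 2.444 + (-2.44400)·0.142101 = 2.09670 g/L.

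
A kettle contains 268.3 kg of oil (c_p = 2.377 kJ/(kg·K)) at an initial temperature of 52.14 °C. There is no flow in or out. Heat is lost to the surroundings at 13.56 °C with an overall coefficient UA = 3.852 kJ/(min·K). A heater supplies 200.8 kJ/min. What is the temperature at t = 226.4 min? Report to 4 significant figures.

62.24 °C

M c_p dT/dt = −UA(T − T_amb) + Q̇.
dT/dt = (T_ss − T)/τ with T_ss = T_amb + Q̇/UA = 13.56 + 200.8/3.852 = 65.6888 °C, τ = M c_p/UA = 268.3·2.377/3.852 = 165.563 min.
This is linear first-order; T(t) = T_ss + (T₀ − T_ss) e^(−t/τ).
T(226.4) = 65.6888 + (-13.5488)·0.254755 = 62.2372 °C.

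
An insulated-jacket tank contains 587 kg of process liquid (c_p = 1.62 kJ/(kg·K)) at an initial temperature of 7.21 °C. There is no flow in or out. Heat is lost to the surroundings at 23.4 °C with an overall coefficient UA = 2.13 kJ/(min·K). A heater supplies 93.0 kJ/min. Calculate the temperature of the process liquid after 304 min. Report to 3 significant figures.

36.8 °C

Lumped-capacitance energy balance: M c_p dT/dt = UA(T_amb − T) + Q̇.
dT/dt = (T_ss − T)/τ with T_ss = T_amb + Q̇/UA = 23.4 + 93.0/2.13 = 67.062 °C, τ = M c_p/UA = 587·1.62/2.13 = 446.45 min.
T approaches T_ss exponentially: T(t) = T_ss + (T₀ − T_ss) e^(−t/τ).
T(304) = 67.062 + (-59.852)·0.50615 = 36.768 °C.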